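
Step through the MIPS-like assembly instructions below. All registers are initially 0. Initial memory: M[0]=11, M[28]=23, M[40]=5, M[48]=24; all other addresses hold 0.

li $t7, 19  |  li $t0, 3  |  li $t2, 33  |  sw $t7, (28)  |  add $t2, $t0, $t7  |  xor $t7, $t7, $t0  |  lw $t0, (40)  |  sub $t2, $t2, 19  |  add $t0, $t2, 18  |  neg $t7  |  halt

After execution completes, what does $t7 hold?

-16

li $t7, 19 → $t7=19
li $t0, 3 → $t0=3
li $t2, 33 → $t2=33
sw $t7, (28) → M[28]=19
add $t2, $t0, $t7 → $t2=3+19=22
xor $t7, $t7, $t0 → $t7=19^3=16
lw $t0, (40) → $t0=M[40]=5
sub $t2, $t2, 19 → $t2=22-19=3
add $t0, $t2, 18 → $t0=3+18=21
neg $t7 → $t7=-(16)=-16
halt.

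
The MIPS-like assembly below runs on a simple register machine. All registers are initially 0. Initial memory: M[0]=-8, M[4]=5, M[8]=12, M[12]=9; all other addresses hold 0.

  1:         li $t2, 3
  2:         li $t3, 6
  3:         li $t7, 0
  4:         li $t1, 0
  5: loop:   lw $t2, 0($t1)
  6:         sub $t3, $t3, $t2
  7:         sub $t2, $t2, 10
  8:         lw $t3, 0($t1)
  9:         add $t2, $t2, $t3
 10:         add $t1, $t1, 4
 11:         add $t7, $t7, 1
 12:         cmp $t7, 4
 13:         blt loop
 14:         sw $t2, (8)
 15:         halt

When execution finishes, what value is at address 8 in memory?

$t2=3
$t3=6
$t7=0
$t1=0
$t2=M[0]=-8
$t3=6-(-8)=14
$t2=(-8)-10=-18
$t3=M[0]=-8
$t2=(-18)+(-8)=-26
$t1=0+4=4
$t7=0+1=1
cmp $t7, 4  (cmp 1,4)
blt loop: taken
$t2=M[4]=5
$t3=(-8)-5=-13
$t2=5-10=-5
$t3=M[4]=5
$t2=(-5)+5=0
$t1=4+4=8
$t7=1+1=2
cmp $t7, 4  (cmp 2,4)
blt loop: taken
$t2=M[8]=12
$t3=5-12=-7
$t2=12-10=2
$t3=M[8]=12
$t2=2+12=14
$t1=8+4=12
$t7=2+1=3
cmp $t7, 4  (cmp 3,4)
blt loop: taken
$t2=M[12]=9
$t3=12-9=3
$t2=9-10=-1
$t3=M[12]=9
$t2=(-1)+9=8
$t1=12+4=16
$t7=3+1=4
cmp $t7, 4  (cmp 4,4)
blt loop: not taken
sw $t2, (8) → M[8]=8
halt.

8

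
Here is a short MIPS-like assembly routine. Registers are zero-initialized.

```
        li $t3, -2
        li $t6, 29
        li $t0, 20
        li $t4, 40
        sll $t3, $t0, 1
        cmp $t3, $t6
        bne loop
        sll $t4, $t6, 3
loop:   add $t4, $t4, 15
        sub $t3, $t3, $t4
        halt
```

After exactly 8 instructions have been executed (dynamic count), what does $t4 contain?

li $t3, -2 → $t3=-2
li $t6, 29 → $t6=29
li $t0, 20 → $t0=20
li $t4, 40 → $t4=40
sll $t3, $t0, 1 → $t3=20<<1=40
cmp $t3, $t6  (cmp 40,29)
bne loop: taken
add $t4, $t4, 15 → $t4=40+15=55
After step 8: $t4 = 55.

55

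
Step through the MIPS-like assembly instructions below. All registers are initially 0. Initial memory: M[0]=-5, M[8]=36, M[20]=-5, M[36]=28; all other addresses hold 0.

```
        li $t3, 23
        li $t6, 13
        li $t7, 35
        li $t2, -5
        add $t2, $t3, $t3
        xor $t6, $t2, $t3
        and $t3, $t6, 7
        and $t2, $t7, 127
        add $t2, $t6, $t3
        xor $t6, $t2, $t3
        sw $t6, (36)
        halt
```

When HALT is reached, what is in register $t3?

$t3=23
$t6=13
$t7=35
$t2=-5
$t2=23+23=46
$t6=46^23=57
$t3=57&7=1
$t2=35&127=35
$t2=57+1=58
$t6=58^1=59
sw $t6, (36) → M[36]=59
halt.

1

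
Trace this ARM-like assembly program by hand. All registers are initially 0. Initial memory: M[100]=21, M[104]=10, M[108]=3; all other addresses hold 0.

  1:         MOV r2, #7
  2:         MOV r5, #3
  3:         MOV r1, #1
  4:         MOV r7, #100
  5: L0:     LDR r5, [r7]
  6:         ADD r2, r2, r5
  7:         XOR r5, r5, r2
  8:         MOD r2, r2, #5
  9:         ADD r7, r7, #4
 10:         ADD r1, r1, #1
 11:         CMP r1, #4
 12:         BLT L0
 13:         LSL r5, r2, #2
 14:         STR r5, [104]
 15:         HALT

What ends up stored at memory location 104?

after MOV r2, #7: r2=7
after MOV r5, #3: r5=3
after MOV r1, #1: r1=1
after MOV r7, #100: r7=100
after LDR r5, [r7]: r5=M[100]=21
after ADD r2, r2, r5: r2=7+21=28
after XOR r5, r5, r2: r5=21^28=9
after MOD r2, r2, #5: r2=28%5=3
after ADD r7, r7, #4: r7=100+4=104
after ADD r1, r1, #1: r1=1+1=2
CMP r1, #4  (cmp 2,4)
BLT L0: taken
after LDR r5, [r7]: r5=M[104]=10
after ADD r2, r2, r5: r2=3+10=13
after XOR r5, r5, r2: r5=10^13=7
after MOD r2, r2, #5: r2=13%5=3
after ADD r7, r7, #4: r7=104+4=108
after ADD r1, r1, #1: r1=2+1=3
CMP r1, #4  (cmp 3,4)
BLT L0: taken
after LDR r5, [r7]: r5=M[108]=3
after ADD r2, r2, r5: r2=3+3=6
after XOR r5, r5, r2: r5=3^6=5
after MOD r2, r2, #5: r2=6%5=1
after ADD r7, r7, #4: r7=108+4=112
after ADD r1, r1, #1: r1=3+1=4
CMP r1, #4  (cmp 4,4)
BLT L0: not taken
after LSL r5, r2, #2: r5=1<<2=4
STR r5, [104] → M[104]=4
halt.

4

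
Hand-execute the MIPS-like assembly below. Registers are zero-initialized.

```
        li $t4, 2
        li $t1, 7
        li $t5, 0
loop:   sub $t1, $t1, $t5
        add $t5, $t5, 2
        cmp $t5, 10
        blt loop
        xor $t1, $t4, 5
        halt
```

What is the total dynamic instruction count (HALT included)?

li $t4, 2 → $t4=2
li $t1, 7 → $t1=7
li $t5, 0 → $t5=0
sub $t1, $t1, $t5 → $t1=7-0=7
add $t5, $t5, 2 → $t5=0+2=2
cmp $t5, 10  (cmp 2,10)
blt loop: taken
sub $t1, $t1, $t5 → $t1=7-2=5
add $t5, $t5, 2 → $t5=2+2=4
cmp $t5, 10  (cmp 4,10)
blt loop: taken
sub $t1, $t1, $t5 → $t1=5-4=1
add $t5, $t5, 2 → $t5=4+2=6
cmp $t5, 10  (cmp 6,10)
blt loop: taken
sub $t1, $t1, $t5 → $t1=1-6=-5
add $t5, $t5, 2 → $t5=6+2=8
cmp $t5, 10  (cmp 8,10)
blt loop: taken
sub $t1, $t1, $t5 → $t1=(-5)-8=-13
add $t5, $t5, 2 → $t5=8+2=10
cmp $t5, 10  (cmp 10,10)
blt loop: not taken
xor $t1, $t4, 5 → $t1=2^5=7
halt.
Total executed instructions: 25.

25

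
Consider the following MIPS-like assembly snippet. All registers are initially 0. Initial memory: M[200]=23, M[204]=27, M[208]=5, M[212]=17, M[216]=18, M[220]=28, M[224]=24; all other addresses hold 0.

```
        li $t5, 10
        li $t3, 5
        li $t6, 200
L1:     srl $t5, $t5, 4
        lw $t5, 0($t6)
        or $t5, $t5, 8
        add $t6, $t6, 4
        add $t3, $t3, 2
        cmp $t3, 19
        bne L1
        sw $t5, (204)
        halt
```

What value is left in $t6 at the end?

228

li $t5, 10 → $t5=10
li $t3, 5 → $t3=5
li $t6, 200 → $t6=200
srl $t5, $t5, 4 → $t5=10>>4=0
lw $t5, 0($t6) → $t5=M[200]=23
or $t5, $t5, 8 → $t5=23|8=31
add $t6, $t6, 4 → $t6=200+4=204
add $t3, $t3, 2 → $t3=5+2=7
cmp $t3, 19  (cmp 7,19)
bne L1: taken
srl $t5, $t5, 4 → $t5=31>>4=1
lw $t5, 0($t6) → $t5=M[204]=27
or $t5, $t5, 8 → $t5=27|8=27
add $t6, $t6, 4 → $t6=204+4=208
add $t3, $t3, 2 → $t3=7+2=9
cmp $t3, 19  (cmp 9,19)
bne L1: taken
srl $t5, $t5, 4 → $t5=27>>4=1
lw $t5, 0($t6) → $t5=M[208]=5
or $t5, $t5, 8 → $t5=5|8=13
add $t6, $t6, 4 → $t6=208+4=212
add $t3, $t3, 2 → $t3=9+2=11
cmp $t3, 19  (cmp 11,19)
bne L1: taken
srl $t5, $t5, 4 → $t5=13>>4=0
lw $t5, 0($t6) → $t5=M[212]=17
or $t5, $t5, 8 → $t5=17|8=25
add $t6, $t6, 4 → $t6=212+4=216
add $t3, $t3, 2 → $t3=11+2=13
cmp $t3, 19  (cmp 13,19)
bne L1: taken
srl $t5, $t5, 4 → $t5=25>>4=1
lw $t5, 0($t6) → $t5=M[216]=18
or $t5, $t5, 8 → $t5=18|8=26
add $t6, $t6, 4 → $t6=216+4=220
add $t3, $t3, 2 → $t3=13+2=15
cmp $t3, 19  (cmp 15,19)
bne L1: taken
srl $t5, $t5, 4 → $t5=26>>4=1
lw $t5, 0($t6) → $t5=M[220]=28
or $t5, $t5, 8 → $t5=28|8=28
add $t6, $t6, 4 → $t6=220+4=224
add $t3, $t3, 2 → $t3=15+2=17
cmp $t3, 19  (cmp 17,19)
bne L1: taken
srl $t5, $t5, 4 → $t5=28>>4=1
lw $t5, 0($t6) → $t5=M[224]=24
or $t5, $t5, 8 → $t5=24|8=24
add $t6, $t6, 4 → $t6=224+4=228
add $t3, $t3, 2 → $t3=17+2=19
cmp $t3, 19  (cmp 19,19)
bne L1: not taken
sw $t5, (204) → M[204]=24
halt.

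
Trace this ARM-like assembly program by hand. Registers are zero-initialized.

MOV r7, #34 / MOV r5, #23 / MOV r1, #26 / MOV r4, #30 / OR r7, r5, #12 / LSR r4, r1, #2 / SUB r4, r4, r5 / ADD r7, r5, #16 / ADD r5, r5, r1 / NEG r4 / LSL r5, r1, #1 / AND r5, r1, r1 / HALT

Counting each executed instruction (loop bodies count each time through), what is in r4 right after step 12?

r7=34
r5=23
r1=26
r4=30
r7=23|12=31
r4=26>>2=6
r4=6-23=-17
r7=23+16=39
r5=23+26=49
r4=-(-17)=17
r5=26<<1=52
r5=26&26=26
After step 12: r4 = 17.

17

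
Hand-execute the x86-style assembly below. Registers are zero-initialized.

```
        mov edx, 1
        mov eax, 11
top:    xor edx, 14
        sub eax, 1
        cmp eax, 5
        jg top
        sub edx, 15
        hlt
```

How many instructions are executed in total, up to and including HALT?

28

mov edx, 1 → edx=1
mov eax, 11 → eax=11
xor edx, 14 → edx=1^14=15
sub eax, 1 → eax=11-1=10
cmp eax, 5  (cmp 10,5)
jg top: taken
xor edx, 14 → edx=15^14=1
sub eax, 1 → eax=10-1=9
cmp eax, 5  (cmp 9,5)
jg top: taken
xor edx, 14 → edx=1^14=15
sub eax, 1 → eax=9-1=8
cmp eax, 5  (cmp 8,5)
jg top: taken
xor edx, 14 → edx=15^14=1
sub eax, 1 → eax=8-1=7
cmp eax, 5  (cmp 7,5)
jg top: taken
xor edx, 14 → edx=1^14=15
sub eax, 1 → eax=7-1=6
cmp eax, 5  (cmp 6,5)
jg top: taken
xor edx, 14 → edx=15^14=1
sub eax, 1 → eax=6-1=5
cmp eax, 5  (cmp 5,5)
jg top: not taken
sub edx, 15 → edx=1-15=-14
halt.
Total executed instructions: 28.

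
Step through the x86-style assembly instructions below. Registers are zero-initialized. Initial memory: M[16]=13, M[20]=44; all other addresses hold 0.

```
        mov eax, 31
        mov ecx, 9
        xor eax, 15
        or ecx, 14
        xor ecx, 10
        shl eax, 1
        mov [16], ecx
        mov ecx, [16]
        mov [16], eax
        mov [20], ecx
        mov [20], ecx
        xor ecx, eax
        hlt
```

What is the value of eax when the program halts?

after mov eax, 31: eax=31
after mov ecx, 9: ecx=9
after xor eax, 15: eax=31^15=16
after or ecx, 14: ecx=9|14=15
after xor ecx, 10: ecx=15^10=5
after shl eax, 1: eax=16<<1=32
mov [16], ecx → M[16]=5
after mov ecx, [16]: ecx=M[16]=5
mov [16], eax → M[16]=32
mov [20], ecx → M[20]=5
mov [20], ecx → M[20]=5
after xor ecx, eax: ecx=5^32=37
halt.

32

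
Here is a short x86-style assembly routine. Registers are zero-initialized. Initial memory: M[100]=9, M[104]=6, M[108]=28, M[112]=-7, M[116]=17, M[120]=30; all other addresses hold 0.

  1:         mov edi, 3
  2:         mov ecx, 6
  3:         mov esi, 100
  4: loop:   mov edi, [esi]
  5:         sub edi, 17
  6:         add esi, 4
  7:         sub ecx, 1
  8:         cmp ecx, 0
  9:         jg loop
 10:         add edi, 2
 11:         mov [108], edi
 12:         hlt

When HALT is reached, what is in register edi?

15

edi=3
ecx=6
esi=100
edi=M[100]=9
edi=9-17=-8
esi=100+4=104
ecx=6-1=5
cmp ecx, 0  (cmp 5,0)
jg loop: taken
edi=M[104]=6
edi=6-17=-11
esi=104+4=108
ecx=5-1=4
cmp ecx, 0  (cmp 4,0)
jg loop: taken
edi=M[108]=28
edi=28-17=11
esi=108+4=112
ecx=4-1=3
cmp ecx, 0  (cmp 3,0)
jg loop: taken
edi=M[112]=-7
edi=(-7)-17=-24
esi=112+4=116
ecx=3-1=2
cmp ecx, 0  (cmp 2,0)
jg loop: taken
edi=M[116]=17
edi=17-17=0
esi=116+4=120
ecx=2-1=1
cmp ecx, 0  (cmp 1,0)
jg loop: taken
edi=M[120]=30
edi=30-17=13
esi=120+4=124
ecx=1-1=0
cmp ecx, 0  (cmp 0,0)
jg loop: not taken
edi=13+2=15
mov [108], edi → M[108]=15
halt.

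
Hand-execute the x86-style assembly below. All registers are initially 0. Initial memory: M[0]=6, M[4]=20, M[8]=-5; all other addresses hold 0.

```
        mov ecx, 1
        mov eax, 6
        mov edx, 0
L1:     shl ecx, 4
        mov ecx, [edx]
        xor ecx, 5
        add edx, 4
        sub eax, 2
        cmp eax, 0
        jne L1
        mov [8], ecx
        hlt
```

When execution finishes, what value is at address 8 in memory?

mov ecx, 1 → ecx=1
mov eax, 6 → eax=6
mov edx, 0 → edx=0
shl ecx, 4 → ecx=1<<4=16
mov ecx, [edx] → ecx=M[0]=6
xor ecx, 5 → ecx=6^5=3
add edx, 4 → edx=0+4=4
sub eax, 2 → eax=6-2=4
cmp eax, 0  (cmp 4,0)
jne L1: taken
shl ecx, 4 → ecx=3<<4=48
mov ecx, [edx] → ecx=M[4]=20
xor ecx, 5 → ecx=20^5=17
add edx, 4 → edx=4+4=8
sub eax, 2 → eax=4-2=2
cmp eax, 0  (cmp 2,0)
jne L1: taken
shl ecx, 4 → ecx=17<<4=272
mov ecx, [edx] → ecx=M[8]=-5
xor ecx, 5 → ecx=(-5)^5=-2
add edx, 4 → edx=8+4=12
sub eax, 2 → eax=2-2=0
cmp eax, 0  (cmp 0,0)
jne L1: not taken
mov [8], ecx → M[8]=-2
halt.

-2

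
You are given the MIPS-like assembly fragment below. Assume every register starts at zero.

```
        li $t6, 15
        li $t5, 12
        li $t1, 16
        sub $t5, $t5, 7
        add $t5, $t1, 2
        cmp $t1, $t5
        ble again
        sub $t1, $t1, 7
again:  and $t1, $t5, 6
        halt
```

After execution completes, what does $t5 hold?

li $t6, 15 → $t6=15
li $t5, 12 → $t5=12
li $t1, 16 → $t1=16
sub $t5, $t5, 7 → $t5=12-7=5
add $t5, $t1, 2 → $t5=16+2=18
cmp $t1, $t5  (cmp 16,18)
ble again: taken
and $t1, $t5, 6 → $t1=18&6=2
halt.

18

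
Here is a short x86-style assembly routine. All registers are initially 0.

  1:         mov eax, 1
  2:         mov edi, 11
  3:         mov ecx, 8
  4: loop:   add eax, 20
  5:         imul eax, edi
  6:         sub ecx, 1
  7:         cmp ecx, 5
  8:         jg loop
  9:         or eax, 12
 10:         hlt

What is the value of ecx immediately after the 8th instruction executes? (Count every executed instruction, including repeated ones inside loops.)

mov eax, 1 → eax=1
mov edi, 11 → edi=11
mov ecx, 8 → ecx=8
add eax, 20 → eax=1+20=21
imul eax, edi → eax=21*11=231
sub ecx, 1 → ecx=8-1=7
cmp ecx, 5  (cmp 7,5)
jg loop: taken
After step 8: ecx = 7.

7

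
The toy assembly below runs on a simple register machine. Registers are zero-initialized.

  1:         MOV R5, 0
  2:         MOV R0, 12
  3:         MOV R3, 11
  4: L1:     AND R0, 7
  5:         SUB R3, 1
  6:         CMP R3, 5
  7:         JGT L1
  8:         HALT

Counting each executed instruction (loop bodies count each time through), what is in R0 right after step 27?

MOV R5, 0 → R5=0
MOV R0, 12 → R0=12
MOV R3, 11 → R3=11
AND R0, 7 → R0=12&7=4
SUB R3, 1 → R3=11-1=10
CMP R3, 5  (cmp 10,5)
JGT L1: taken
AND R0, 7 → R0=4&7=4
SUB R3, 1 → R3=10-1=9
CMP R3, 5  (cmp 9,5)
JGT L1: taken
AND R0, 7 → R0=4&7=4
SUB R3, 1 → R3=9-1=8
CMP R3, 5  (cmp 8,5)
JGT L1: taken
AND R0, 7 → R0=4&7=4
SUB R3, 1 → R3=8-1=7
CMP R3, 5  (cmp 7,5)
JGT L1: taken
AND R0, 7 → R0=4&7=4
SUB R3, 1 → R3=7-1=6
CMP R3, 5  (cmp 6,5)
JGT L1: taken
AND R0, 7 → R0=4&7=4
SUB R3, 1 → R3=6-1=5
CMP R3, 5  (cmp 5,5)
JGT L1: not taken
After step 27: R0 = 4.

4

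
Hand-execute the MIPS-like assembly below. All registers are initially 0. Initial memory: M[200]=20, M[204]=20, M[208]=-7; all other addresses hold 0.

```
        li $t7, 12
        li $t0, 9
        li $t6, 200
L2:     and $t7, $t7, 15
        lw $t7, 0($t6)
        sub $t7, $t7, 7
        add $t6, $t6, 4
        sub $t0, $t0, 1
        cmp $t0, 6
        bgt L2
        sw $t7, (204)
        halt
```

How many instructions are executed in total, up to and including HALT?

after li $t7, 12: $t7=12
after li $t0, 9: $t0=9
after li $t6, 200: $t6=200
after and $t7, $t7, 15: $t7=12&15=12
after lw $t7, 0($t6): $t7=M[200]=20
after sub $t7, $t7, 7: $t7=20-7=13
after add $t6, $t6, 4: $t6=200+4=204
after sub $t0, $t0, 1: $t0=9-1=8
cmp $t0, 6  (cmp 8,6)
bgt L2: taken
after and $t7, $t7, 15: $t7=13&15=13
after lw $t7, 0($t6): $t7=M[204]=20
after sub $t7, $t7, 7: $t7=20-7=13
after add $t6, $t6, 4: $t6=204+4=208
after sub $t0, $t0, 1: $t0=8-1=7
cmp $t0, 6  (cmp 7,6)
bgt L2: taken
after and $t7, $t7, 15: $t7=13&15=13
after lw $t7, 0($t6): $t7=M[208]=-7
after sub $t7, $t7, 7: $t7=(-7)-7=-14
after add $t6, $t6, 4: $t6=208+4=212
after sub $t0, $t0, 1: $t0=7-1=6
cmp $t0, 6  (cmp 6,6)
bgt L2: not taken
sw $t7, (204) → M[204]=-14
halt.
Total executed instructions: 26.

26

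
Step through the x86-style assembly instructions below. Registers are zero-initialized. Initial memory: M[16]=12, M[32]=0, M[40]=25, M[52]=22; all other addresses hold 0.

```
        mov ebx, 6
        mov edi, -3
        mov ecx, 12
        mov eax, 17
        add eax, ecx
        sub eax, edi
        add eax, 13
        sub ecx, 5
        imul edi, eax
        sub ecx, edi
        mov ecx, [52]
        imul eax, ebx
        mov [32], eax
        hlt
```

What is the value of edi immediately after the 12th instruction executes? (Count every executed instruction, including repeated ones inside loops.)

mov ebx, 6 → ebx=6
mov edi, -3 → edi=-3
mov ecx, 12 → ecx=12
mov eax, 17 → eax=17
add eax, ecx → eax=17+12=29
sub eax, edi → eax=29-(-3)=32
add eax, 13 → eax=32+13=45
sub ecx, 5 → ecx=12-5=7
imul edi, eax → edi=(-3)*45=-135
sub ecx, edi → ecx=7-(-135)=142
mov ecx, [52] → ecx=M[52]=22
imul eax, ebx → eax=45*6=270
After step 12: edi = -135.

-135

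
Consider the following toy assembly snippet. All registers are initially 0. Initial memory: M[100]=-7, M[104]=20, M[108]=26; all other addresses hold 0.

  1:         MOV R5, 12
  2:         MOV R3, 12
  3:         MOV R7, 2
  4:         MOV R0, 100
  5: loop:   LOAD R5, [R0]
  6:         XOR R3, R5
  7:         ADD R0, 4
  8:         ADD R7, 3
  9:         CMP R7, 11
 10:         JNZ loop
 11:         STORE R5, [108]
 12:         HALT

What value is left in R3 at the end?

MOV R5, 12 → R5=12
MOV R3, 12 → R3=12
MOV R7, 2 → R7=2
MOV R0, 100 → R0=100
LOAD R5, [R0] → R5=M[100]=-7
XOR R3, R5 → R3=12^(-7)=-11
ADD R0, 4 → R0=100+4=104
ADD R7, 3 → R7=2+3=5
CMP R7, 11  (cmp 5,11)
JNZ loop: taken
LOAD R5, [R0] → R5=M[104]=20
XOR R3, R5 → R3=(-11)^20=-31
ADD R0, 4 → R0=104+4=108
ADD R7, 3 → R7=5+3=8
CMP R7, 11  (cmp 8,11)
JNZ loop: taken
LOAD R5, [R0] → R5=M[108]=26
XOR R3, R5 → R3=(-31)^26=-5
ADD R0, 4 → R0=108+4=112
ADD R7, 3 → R7=8+3=11
CMP R7, 11  (cmp 11,11)
JNZ loop: not taken
STORE R5, [108] → M[108]=26
halt.

-5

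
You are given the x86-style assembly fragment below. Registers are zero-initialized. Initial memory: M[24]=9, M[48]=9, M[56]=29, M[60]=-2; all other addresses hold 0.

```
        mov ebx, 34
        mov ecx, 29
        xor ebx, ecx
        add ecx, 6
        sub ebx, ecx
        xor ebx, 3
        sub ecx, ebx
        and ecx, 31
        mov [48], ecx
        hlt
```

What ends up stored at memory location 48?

ebx=34
ecx=29
ebx=34^29=63
ecx=29+6=35
ebx=63-35=28
ebx=28^3=31
ecx=35-31=4
ecx=4&31=4
mov [48], ecx → M[48]=4
halt.

4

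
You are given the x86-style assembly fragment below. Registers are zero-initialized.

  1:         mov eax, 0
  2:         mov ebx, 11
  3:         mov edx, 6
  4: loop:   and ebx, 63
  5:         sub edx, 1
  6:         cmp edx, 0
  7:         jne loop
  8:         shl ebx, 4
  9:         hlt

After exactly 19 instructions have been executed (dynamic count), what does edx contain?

2

eax=0
ebx=11
edx=6
ebx=11&63=11
edx=6-1=5
cmp edx, 0  (cmp 5,0)
jne loop: taken
ebx=11&63=11
edx=5-1=4
cmp edx, 0  (cmp 4,0)
jne loop: taken
ebx=11&63=11
edx=4-1=3
cmp edx, 0  (cmp 3,0)
jne loop: taken
ebx=11&63=11
edx=3-1=2
cmp edx, 0  (cmp 2,0)
jne loop: taken
After step 19: edx = 2.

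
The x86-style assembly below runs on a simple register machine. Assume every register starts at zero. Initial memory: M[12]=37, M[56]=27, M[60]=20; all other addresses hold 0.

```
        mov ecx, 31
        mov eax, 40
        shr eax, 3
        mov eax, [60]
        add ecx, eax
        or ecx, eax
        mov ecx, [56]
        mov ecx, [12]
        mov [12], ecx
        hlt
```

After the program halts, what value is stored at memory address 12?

37

after mov ecx, 31: ecx=31
after mov eax, 40: eax=40
after shr eax, 3: eax=40>>3=5
after mov eax, [60]: eax=M[60]=20
after add ecx, eax: ecx=31+20=51
after or ecx, eax: ecx=51|20=55
after mov ecx, [56]: ecx=M[56]=27
after mov ecx, [12]: ecx=M[12]=37
mov [12], ecx → M[12]=37
halt.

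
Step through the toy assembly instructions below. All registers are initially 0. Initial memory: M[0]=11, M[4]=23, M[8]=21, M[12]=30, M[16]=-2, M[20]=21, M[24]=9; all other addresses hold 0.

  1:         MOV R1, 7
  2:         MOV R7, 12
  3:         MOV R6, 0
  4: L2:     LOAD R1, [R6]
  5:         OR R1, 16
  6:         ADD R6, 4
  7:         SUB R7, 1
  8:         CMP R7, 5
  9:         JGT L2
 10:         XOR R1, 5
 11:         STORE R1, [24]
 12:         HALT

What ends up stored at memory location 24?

28

after MOV R1, 7: R1=7
after MOV R7, 12: R7=12
after MOV R6, 0: R6=0
after LOAD R1, [R6]: R1=M[0]=11
after OR R1, 16: R1=11|16=27
after ADD R6, 4: R6=0+4=4
after SUB R7, 1: R7=12-1=11
CMP R7, 5  (cmp 11,5)
JGT L2: taken
after LOAD R1, [R6]: R1=M[4]=23
after OR R1, 16: R1=23|16=23
after ADD R6, 4: R6=4+4=8
after SUB R7, 1: R7=11-1=10
CMP R7, 5  (cmp 10,5)
JGT L2: taken
after LOAD R1, [R6]: R1=M[8]=21
after OR R1, 16: R1=21|16=21
after ADD R6, 4: R6=8+4=12
after SUB R7, 1: R7=10-1=9
CMP R7, 5  (cmp 9,5)
JGT L2: taken
after LOAD R1, [R6]: R1=M[12]=30
after OR R1, 16: R1=30|16=30
after ADD R6, 4: R6=12+4=16
after SUB R7, 1: R7=9-1=8
CMP R7, 5  (cmp 8,5)
JGT L2: taken
after LOAD R1, [R6]: R1=M[16]=-2
after OR R1, 16: R1=(-2)|16=-2
after ADD R6, 4: R6=16+4=20
after SUB R7, 1: R7=8-1=7
CMP R7, 5  (cmp 7,5)
JGT L2: taken
after LOAD R1, [R6]: R1=M[20]=21
after OR R1, 16: R1=21|16=21
after ADD R6, 4: R6=20+4=24
after SUB R7, 1: R7=7-1=6
CMP R7, 5  (cmp 6,5)
JGT L2: taken
after LOAD R1, [R6]: R1=M[24]=9
after OR R1, 16: R1=9|16=25
after ADD R6, 4: R6=24+4=28
after SUB R7, 1: R7=6-1=5
CMP R7, 5  (cmp 5,5)
JGT L2: not taken
after XOR R1, 5: R1=25^5=28
STORE R1, [24] → M[24]=28
halt.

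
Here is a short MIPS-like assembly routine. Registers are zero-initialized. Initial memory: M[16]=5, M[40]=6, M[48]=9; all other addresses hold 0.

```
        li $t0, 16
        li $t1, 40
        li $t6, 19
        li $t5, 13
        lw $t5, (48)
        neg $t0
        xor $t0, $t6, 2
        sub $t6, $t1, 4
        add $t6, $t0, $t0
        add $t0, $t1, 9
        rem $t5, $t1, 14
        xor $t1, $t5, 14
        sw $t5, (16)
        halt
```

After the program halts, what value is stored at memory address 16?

li $t0, 16 → $t0=16
li $t1, 40 → $t1=40
li $t6, 19 → $t6=19
li $t5, 13 → $t5=13
lw $t5, (48) → $t5=M[48]=9
neg $t0 → $t0=-(16)=-16
xor $t0, $t6, 2 → $t0=19^2=17
sub $t6, $t1, 4 → $t6=40-4=36
add $t6, $t0, $t0 → $t6=17+17=34
add $t0, $t1, 9 → $t0=40+9=49
rem $t5, $t1, 14 → $t5=40%14=12
xor $t1, $t5, 14 → $t1=12^14=2
sw $t5, (16) → M[16]=12
halt.

12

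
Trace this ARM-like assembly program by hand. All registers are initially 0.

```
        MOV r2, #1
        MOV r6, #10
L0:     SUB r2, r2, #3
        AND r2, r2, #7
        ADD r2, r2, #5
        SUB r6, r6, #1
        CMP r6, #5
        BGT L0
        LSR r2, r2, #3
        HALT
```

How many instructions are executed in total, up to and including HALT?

after MOV r2, #1: r2=1
after MOV r6, #10: r6=10
after SUB r2, r2, #3: r2=1-3=-2
after AND r2, r2, #7: r2=(-2)&7=6
after ADD r2, r2, #5: r2=6+5=11
after SUB r6, r6, #1: r6=10-1=9
CMP r6, #5  (cmp 9,5)
BGT L0: taken
after SUB r2, r2, #3: r2=11-3=8
after AND r2, r2, #7: r2=8&7=0
after ADD r2, r2, #5: r2=0+5=5
after SUB r6, r6, #1: r6=9-1=8
CMP r6, #5  (cmp 8,5)
BGT L0: taken
after SUB r2, r2, #3: r2=5-3=2
after AND r2, r2, #7: r2=2&7=2
after ADD r2, r2, #5: r2=2+5=7
after SUB r6, r6, #1: r6=8-1=7
CMP r6, #5  (cmp 7,5)
BGT L0: taken
after SUB r2, r2, #3: r2=7-3=4
after AND r2, r2, #7: r2=4&7=4
after ADD r2, r2, #5: r2=4+5=9
after SUB r6, r6, #1: r6=7-1=6
CMP r6, #5  (cmp 6,5)
BGT L0: taken
after SUB r2, r2, #3: r2=9-3=6
after AND r2, r2, #7: r2=6&7=6
after ADD r2, r2, #5: r2=6+5=11
after SUB r6, r6, #1: r6=6-1=5
CMP r6, #5  (cmp 5,5)
BGT L0: not taken
after LSR r2, r2, #3: r2=11>>3=1
halt.
Total executed instructions: 34.

34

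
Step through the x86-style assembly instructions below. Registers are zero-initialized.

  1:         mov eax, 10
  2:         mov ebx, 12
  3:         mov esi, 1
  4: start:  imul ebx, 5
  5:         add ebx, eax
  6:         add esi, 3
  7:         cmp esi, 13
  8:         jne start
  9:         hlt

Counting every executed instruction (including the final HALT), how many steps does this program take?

24

eax=10
ebx=12
esi=1
ebx=12*5=60
ebx=60+10=70
esi=1+3=4
cmp esi, 13  (cmp 4,13)
jne start: taken
ebx=70*5=350
ebx=350+10=360
esi=4+3=7
cmp esi, 13  (cmp 7,13)
jne start: taken
ebx=360*5=1800
ebx=1800+10=1810
esi=7+3=10
cmp esi, 13  (cmp 10,13)
jne start: taken
ebx=1810*5=9050
ebx=9050+10=9060
esi=10+3=13
cmp esi, 13  (cmp 13,13)
jne start: not taken
halt.
Total executed instructions: 24.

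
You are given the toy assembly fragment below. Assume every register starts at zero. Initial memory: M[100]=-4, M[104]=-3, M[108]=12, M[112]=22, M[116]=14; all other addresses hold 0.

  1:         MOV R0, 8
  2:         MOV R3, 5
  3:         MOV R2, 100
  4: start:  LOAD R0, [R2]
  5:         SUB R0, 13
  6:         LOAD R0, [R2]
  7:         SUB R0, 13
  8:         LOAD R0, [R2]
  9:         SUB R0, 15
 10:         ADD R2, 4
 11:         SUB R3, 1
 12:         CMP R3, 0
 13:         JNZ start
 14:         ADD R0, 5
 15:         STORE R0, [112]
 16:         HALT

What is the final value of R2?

after MOV R0, 8: R0=8
after MOV R3, 5: R3=5
after MOV R2, 100: R2=100
after LOAD R0, [R2]: R0=M[100]=-4
after SUB R0, 13: R0=(-4)-13=-17
after LOAD R0, [R2]: R0=M[100]=-4
after SUB R0, 13: R0=(-4)-13=-17
after LOAD R0, [R2]: R0=M[100]=-4
after SUB R0, 15: R0=(-4)-15=-19
after ADD R2, 4: R2=100+4=104
after SUB R3, 1: R3=5-1=4
CMP R3, 0  (cmp 4,0)
JNZ start: taken
after LOAD R0, [R2]: R0=M[104]=-3
after SUB R0, 13: R0=(-3)-13=-16
after LOAD R0, [R2]: R0=M[104]=-3
after SUB R0, 13: R0=(-3)-13=-16
after LOAD R0, [R2]: R0=M[104]=-3
after SUB R0, 15: R0=(-3)-15=-18
after ADD R2, 4: R2=104+4=108
after SUB R3, 1: R3=4-1=3
CMP R3, 0  (cmp 3,0)
JNZ start: taken
after LOAD R0, [R2]: R0=M[108]=12
after SUB R0, 13: R0=12-13=-1
after LOAD R0, [R2]: R0=M[108]=12
after SUB R0, 13: R0=12-13=-1
after LOAD R0, [R2]: R0=M[108]=12
after SUB R0, 15: R0=12-15=-3
after ADD R2, 4: R2=108+4=112
after SUB R3, 1: R3=3-1=2
CMP R3, 0  (cmp 2,0)
JNZ start: taken
after LOAD R0, [R2]: R0=M[112]=22
after SUB R0, 13: R0=22-13=9
after LOAD R0, [R2]: R0=M[112]=22
after SUB R0, 13: R0=22-13=9
after LOAD R0, [R2]: R0=M[112]=22
after SUB R0, 15: R0=22-15=7
after ADD R2, 4: R2=112+4=116
after SUB R3, 1: R3=2-1=1
CMP R3, 0  (cmp 1,0)
JNZ start: taken
after LOAD R0, [R2]: R0=M[116]=14
after SUB R0, 13: R0=14-13=1
after LOAD R0, [R2]: R0=M[116]=14
after SUB R0, 13: R0=14-13=1
after LOAD R0, [R2]: R0=M[116]=14
after SUB R0, 15: R0=14-15=-1
after ADD R2, 4: R2=116+4=120
after SUB R3, 1: R3=1-1=0
CMP R3, 0  (cmp 0,0)
JNZ start: not taken
after ADD R0, 5: R0=(-1)+5=4
STORE R0, [112] → M[112]=4
halt.

120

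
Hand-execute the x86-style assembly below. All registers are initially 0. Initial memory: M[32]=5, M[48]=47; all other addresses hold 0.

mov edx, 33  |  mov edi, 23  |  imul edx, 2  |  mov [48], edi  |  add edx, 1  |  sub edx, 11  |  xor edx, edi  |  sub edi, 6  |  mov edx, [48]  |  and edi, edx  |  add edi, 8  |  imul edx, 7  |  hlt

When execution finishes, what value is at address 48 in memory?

after mov edx, 33: edx=33
after mov edi, 23: edi=23
after imul edx, 2: edx=33*2=66
mov [48], edi → M[48]=23
after add edx, 1: edx=66+1=67
after sub edx, 11: edx=67-11=56
after xor edx, edi: edx=56^23=47
after sub edi, 6: edi=23-6=17
after mov edx, [48]: edx=M[48]=23
after and edi, edx: edi=17&23=17
after add edi, 8: edi=17+8=25
after imul edx, 7: edx=23*7=161
halt.

23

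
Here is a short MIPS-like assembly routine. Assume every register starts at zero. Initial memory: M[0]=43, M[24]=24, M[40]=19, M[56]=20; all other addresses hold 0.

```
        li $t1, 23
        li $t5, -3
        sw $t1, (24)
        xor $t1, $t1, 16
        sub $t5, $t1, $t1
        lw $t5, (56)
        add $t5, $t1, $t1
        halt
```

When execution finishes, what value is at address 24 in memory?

after li $t1, 23: $t1=23
after li $t5, -3: $t5=-3
sw $t1, (24) → M[24]=23
after xor $t1, $t1, 16: $t1=23^16=7
after sub $t5, $t1, $t1: $t5=7-7=0
after lw $t5, (56): $t5=M[56]=20
after add $t5, $t1, $t1: $t5=7+7=14
halt.

23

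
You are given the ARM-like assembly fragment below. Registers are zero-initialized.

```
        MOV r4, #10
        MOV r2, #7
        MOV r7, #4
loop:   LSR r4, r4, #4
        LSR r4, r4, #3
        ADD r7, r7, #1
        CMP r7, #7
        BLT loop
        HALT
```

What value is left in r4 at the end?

r4=10
r2=7
r7=4
r4=10>>4=0
r4=0>>3=0
r7=4+1=5
CMP r7, #7  (cmp 5,7)
BLT loop: taken
r4=0>>4=0
r4=0>>3=0
r7=5+1=6
CMP r7, #7  (cmp 6,7)
BLT loop: taken
r4=0>>4=0
r4=0>>3=0
r7=6+1=7
CMP r7, #7  (cmp 7,7)
BLT loop: not taken
halt.

0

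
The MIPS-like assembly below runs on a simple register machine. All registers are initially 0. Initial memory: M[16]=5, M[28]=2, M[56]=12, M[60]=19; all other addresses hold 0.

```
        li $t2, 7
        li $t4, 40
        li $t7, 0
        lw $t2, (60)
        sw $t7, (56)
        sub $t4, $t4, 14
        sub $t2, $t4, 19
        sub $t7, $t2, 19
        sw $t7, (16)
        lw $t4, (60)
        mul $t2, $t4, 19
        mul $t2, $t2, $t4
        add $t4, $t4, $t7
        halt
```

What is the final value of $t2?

6859

$t2=7
$t4=40
$t7=0
$t2=M[60]=19
sw $t7, (56) → M[56]=0
$t4=40-14=26
$t2=26-19=7
$t7=7-19=-12
sw $t7, (16) → M[16]=-12
$t4=M[60]=19
$t2=19*19=361
$t2=361*19=6859
$t4=19+(-12)=7
halt.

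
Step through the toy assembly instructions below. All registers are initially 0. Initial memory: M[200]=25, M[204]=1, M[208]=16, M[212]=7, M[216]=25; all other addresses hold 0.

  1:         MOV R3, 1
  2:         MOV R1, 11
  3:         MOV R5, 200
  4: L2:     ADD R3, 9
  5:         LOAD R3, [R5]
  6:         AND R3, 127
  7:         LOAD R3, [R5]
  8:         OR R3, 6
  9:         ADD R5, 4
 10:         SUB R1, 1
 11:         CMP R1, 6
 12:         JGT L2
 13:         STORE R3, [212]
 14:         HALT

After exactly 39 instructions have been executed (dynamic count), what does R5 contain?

R3=1
R1=11
R5=200
R3=1+9=10
R3=M[200]=25
R3=25&127=25
R3=M[200]=25
R3=25|6=31
R5=200+4=204
R1=11-1=10
CMP R1, 6  (cmp 10,6)
JGT L2: taken
R3=31+9=40
R3=M[204]=1
R3=1&127=1
R3=M[204]=1
R3=1|6=7
R5=204+4=208
R1=10-1=9
CMP R1, 6  (cmp 9,6)
JGT L2: taken
R3=7+9=16
R3=M[208]=16
R3=16&127=16
R3=M[208]=16
R3=16|6=22
R5=208+4=212
R1=9-1=8
CMP R1, 6  (cmp 8,6)
JGT L2: taken
R3=22+9=31
R3=M[212]=7
R3=7&127=7
R3=M[212]=7
R3=7|6=7
R5=212+4=216
R1=8-1=7
CMP R1, 6  (cmp 7,6)
JGT L2: taken
After step 39: R5 = 216.

216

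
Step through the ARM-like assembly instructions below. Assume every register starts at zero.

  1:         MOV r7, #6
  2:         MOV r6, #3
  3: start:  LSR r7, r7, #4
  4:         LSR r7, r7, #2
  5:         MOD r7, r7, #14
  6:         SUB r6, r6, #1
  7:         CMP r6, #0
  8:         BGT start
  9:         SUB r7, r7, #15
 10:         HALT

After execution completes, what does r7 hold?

-15

r7=6
r6=3
r7=6>>4=0
r7=0>>2=0
r7=0%14=0
r6=3-1=2
CMP r6, #0  (cmp 2,0)
BGT start: taken
r7=0>>4=0
r7=0>>2=0
r7=0%14=0
r6=2-1=1
CMP r6, #0  (cmp 1,0)
BGT start: taken
r7=0>>4=0
r7=0>>2=0
r7=0%14=0
r6=1-1=0
CMP r6, #0  (cmp 0,0)
BGT start: not taken
r7=0-15=-15
halt.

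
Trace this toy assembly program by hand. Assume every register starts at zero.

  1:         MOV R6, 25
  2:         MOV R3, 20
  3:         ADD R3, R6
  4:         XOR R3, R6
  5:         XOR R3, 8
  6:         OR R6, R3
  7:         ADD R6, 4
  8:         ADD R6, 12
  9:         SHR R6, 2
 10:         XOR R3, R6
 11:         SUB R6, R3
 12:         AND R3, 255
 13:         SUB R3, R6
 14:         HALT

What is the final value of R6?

-28

after MOV R6, 25: R6=25
after MOV R3, 20: R3=20
after ADD R3, R6: R3=20+25=45
after XOR R3, R6: R3=45^25=52
after XOR R3, 8: R3=52^8=60
after OR R6, R3: R6=25|60=61
after ADD R6, 4: R6=61+4=65
after ADD R6, 12: R6=65+12=77
after SHR R6, 2: R6=77>>2=19
after XOR R3, R6: R3=60^19=47
after SUB R6, R3: R6=19-47=-28
after AND R3, 255: R3=47&255=47
after SUB R3, R6: R3=47-(-28)=75
halt.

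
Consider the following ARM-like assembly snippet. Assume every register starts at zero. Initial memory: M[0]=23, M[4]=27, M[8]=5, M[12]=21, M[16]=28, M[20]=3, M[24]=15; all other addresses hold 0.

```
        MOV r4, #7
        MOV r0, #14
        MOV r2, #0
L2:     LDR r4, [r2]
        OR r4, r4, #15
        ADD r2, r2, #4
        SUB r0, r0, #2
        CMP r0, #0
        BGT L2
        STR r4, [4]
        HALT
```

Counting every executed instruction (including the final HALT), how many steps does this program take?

after MOV r4, #7: r4=7
after MOV r0, #14: r0=14
after MOV r2, #0: r2=0
after LDR r4, [r2]: r4=M[0]=23
after OR r4, r4, #15: r4=23|15=31
after ADD r2, r2, #4: r2=0+4=4
after SUB r0, r0, #2: r0=14-2=12
CMP r0, #0  (cmp 12,0)
BGT L2: taken
after LDR r4, [r2]: r4=M[4]=27
after OR r4, r4, #15: r4=27|15=31
after ADD r2, r2, #4: r2=4+4=8
after SUB r0, r0, #2: r0=12-2=10
CMP r0, #0  (cmp 10,0)
BGT L2: taken
after LDR r4, [r2]: r4=M[8]=5
after OR r4, r4, #15: r4=5|15=15
after ADD r2, r2, #4: r2=8+4=12
after SUB r0, r0, #2: r0=10-2=8
CMP r0, #0  (cmp 8,0)
BGT L2: taken
after LDR r4, [r2]: r4=M[12]=21
after OR r4, r4, #15: r4=21|15=31
after ADD r2, r2, #4: r2=12+4=16
after SUB r0, r0, #2: r0=8-2=6
CMP r0, #0  (cmp 6,0)
BGT L2: taken
after LDR r4, [r2]: r4=M[16]=28
after OR r4, r4, #15: r4=28|15=31
after ADD r2, r2, #4: r2=16+4=20
after SUB r0, r0, #2: r0=6-2=4
CMP r0, #0  (cmp 4,0)
BGT L2: taken
after LDR r4, [r2]: r4=M[20]=3
after OR r4, r4, #15: r4=3|15=15
after ADD r2, r2, #4: r2=20+4=24
after SUB r0, r0, #2: r0=4-2=2
CMP r0, #0  (cmp 2,0)
BGT L2: taken
after LDR r4, [r2]: r4=M[24]=15
after OR r4, r4, #15: r4=15|15=15
after ADD r2, r2, #4: r2=24+4=28
after SUB r0, r0, #2: r0=2-2=0
CMP r0, #0  (cmp 0,0)
BGT L2: not taken
STR r4, [4] → M[4]=15
halt.
Total executed instructions: 47.

47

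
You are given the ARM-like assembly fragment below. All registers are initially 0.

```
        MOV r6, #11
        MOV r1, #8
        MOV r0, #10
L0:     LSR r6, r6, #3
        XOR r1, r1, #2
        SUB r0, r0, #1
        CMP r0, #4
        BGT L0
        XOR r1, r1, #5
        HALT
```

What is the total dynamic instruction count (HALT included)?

35

MOV r6, #11 → r6=11
MOV r1, #8 → r1=8
MOV r0, #10 → r0=10
LSR r6, r6, #3 → r6=11>>3=1
XOR r1, r1, #2 → r1=8^2=10
SUB r0, r0, #1 → r0=10-1=9
CMP r0, #4  (cmp 9,4)
BGT L0: taken
LSR r6, r6, #3 → r6=1>>3=0
XOR r1, r1, #2 → r1=10^2=8
SUB r0, r0, #1 → r0=9-1=8
CMP r0, #4  (cmp 8,4)
BGT L0: taken
LSR r6, r6, #3 → r6=0>>3=0
XOR r1, r1, #2 → r1=8^2=10
SUB r0, r0, #1 → r0=8-1=7
CMP r0, #4  (cmp 7,4)
BGT L0: taken
LSR r6, r6, #3 → r6=0>>3=0
XOR r1, r1, #2 → r1=10^2=8
SUB r0, r0, #1 → r0=7-1=6
CMP r0, #4  (cmp 6,4)
BGT L0: taken
LSR r6, r6, #3 → r6=0>>3=0
XOR r1, r1, #2 → r1=8^2=10
SUB r0, r0, #1 → r0=6-1=5
CMP r0, #4  (cmp 5,4)
BGT L0: taken
LSR r6, r6, #3 → r6=0>>3=0
XOR r1, r1, #2 → r1=10^2=8
SUB r0, r0, #1 → r0=5-1=4
CMP r0, #4  (cmp 4,4)
BGT L0: not taken
XOR r1, r1, #5 → r1=8^5=13
halt.
Total executed instructions: 35.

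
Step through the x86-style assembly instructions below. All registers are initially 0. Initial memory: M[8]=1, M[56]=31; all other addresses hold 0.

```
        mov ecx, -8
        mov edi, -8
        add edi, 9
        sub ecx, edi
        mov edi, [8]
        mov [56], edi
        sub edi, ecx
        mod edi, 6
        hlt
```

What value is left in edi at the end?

after mov ecx, -8: ecx=-8
after mov edi, -8: edi=-8
after add edi, 9: edi=(-8)+9=1
after sub ecx, edi: ecx=(-8)-1=-9
after mov edi, [8]: edi=M[8]=1
mov [56], edi → M[56]=1
after sub edi, ecx: edi=1-(-9)=10
after mod edi, 6: edi=10%6=4
halt.

4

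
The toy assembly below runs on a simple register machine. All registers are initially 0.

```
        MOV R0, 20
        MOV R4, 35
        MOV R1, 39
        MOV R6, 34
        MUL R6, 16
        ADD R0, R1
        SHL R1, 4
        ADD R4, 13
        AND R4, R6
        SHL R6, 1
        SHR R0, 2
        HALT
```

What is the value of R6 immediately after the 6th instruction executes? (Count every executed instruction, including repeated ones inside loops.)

R0=20
R4=35
R1=39
R6=34
R6=34*16=544
R0=20+39=59
After step 6: R6 = 544.

544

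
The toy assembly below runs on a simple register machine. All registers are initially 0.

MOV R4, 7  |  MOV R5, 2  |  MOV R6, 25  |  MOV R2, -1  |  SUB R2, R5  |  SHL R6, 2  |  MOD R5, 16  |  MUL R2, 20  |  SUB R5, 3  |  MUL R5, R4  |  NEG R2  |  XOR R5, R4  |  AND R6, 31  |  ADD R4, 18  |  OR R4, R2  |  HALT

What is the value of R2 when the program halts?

after MOV R4, 7: R4=7
after MOV R5, 2: R5=2
after MOV R6, 25: R6=25
after MOV R2, -1: R2=-1
after SUB R2, R5: R2=(-1)-2=-3
after SHL R6, 2: R6=25<<2=100
after MOD R5, 16: R5=2%16=2
after MUL R2, 20: R2=(-3)*20=-60
after SUB R5, 3: R5=2-3=-1
after MUL R5, R4: R5=(-1)*7=-7
after NEG R2: R2=-(-60)=60
after XOR R5, R4: R5=(-7)^7=-2
after AND R6, 31: R6=100&31=4
after ADD R4, 18: R4=7+18=25
after OR R4, R2: R4=25|60=61
halt.

60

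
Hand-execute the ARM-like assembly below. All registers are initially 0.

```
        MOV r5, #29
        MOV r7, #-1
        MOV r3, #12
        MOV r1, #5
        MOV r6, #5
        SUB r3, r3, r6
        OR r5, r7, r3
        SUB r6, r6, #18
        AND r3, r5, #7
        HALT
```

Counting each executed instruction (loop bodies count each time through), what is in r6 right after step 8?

after MOV r5, #29: r5=29
after MOV r7, #-1: r7=-1
after MOV r3, #12: r3=12
after MOV r1, #5: r1=5
after MOV r6, #5: r6=5
after SUB r3, r3, r6: r3=12-5=7
after OR r5, r7, r3: r5=(-1)|7=-1
after SUB r6, r6, #18: r6=5-18=-13
After step 8: r6 = -13.

-13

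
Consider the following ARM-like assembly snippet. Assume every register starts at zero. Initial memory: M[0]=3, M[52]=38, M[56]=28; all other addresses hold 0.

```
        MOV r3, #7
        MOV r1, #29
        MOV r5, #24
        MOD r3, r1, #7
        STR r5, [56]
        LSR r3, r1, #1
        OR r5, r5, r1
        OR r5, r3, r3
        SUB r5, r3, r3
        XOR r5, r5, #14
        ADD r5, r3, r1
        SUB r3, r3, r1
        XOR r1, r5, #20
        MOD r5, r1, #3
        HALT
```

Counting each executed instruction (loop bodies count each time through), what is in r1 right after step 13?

63

MOV r3, #7 → r3=7
MOV r1, #29 → r1=29
MOV r5, #24 → r5=24
MOD r3, r1, #7 → r3=29%7=1
STR r5, [56] → M[56]=24
LSR r3, r1, #1 → r3=29>>1=14
OR r5, r5, r1 → r5=24|29=29
OR r5, r3, r3 → r5=14|14=14
SUB r5, r3, r3 → r5=14-14=0
XOR r5, r5, #14 → r5=0^14=14
ADD r5, r3, r1 → r5=14+29=43
SUB r3, r3, r1 → r3=14-29=-15
XOR r1, r5, #20 → r1=43^20=63
After step 13: r1 = 63.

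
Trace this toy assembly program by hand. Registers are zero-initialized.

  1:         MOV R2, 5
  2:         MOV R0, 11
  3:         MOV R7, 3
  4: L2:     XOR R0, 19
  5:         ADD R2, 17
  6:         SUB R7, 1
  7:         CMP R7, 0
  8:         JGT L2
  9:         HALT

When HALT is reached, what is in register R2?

56

R2=5
R0=11
R7=3
R0=11^19=24
R2=5+17=22
R7=3-1=2
CMP R7, 0  (cmp 2,0)
JGT L2: taken
R0=24^19=11
R2=22+17=39
R7=2-1=1
CMP R7, 0  (cmp 1,0)
JGT L2: taken
R0=11^19=24
R2=39+17=56
R7=1-1=0
CMP R7, 0  (cmp 0,0)
JGT L2: not taken
halt.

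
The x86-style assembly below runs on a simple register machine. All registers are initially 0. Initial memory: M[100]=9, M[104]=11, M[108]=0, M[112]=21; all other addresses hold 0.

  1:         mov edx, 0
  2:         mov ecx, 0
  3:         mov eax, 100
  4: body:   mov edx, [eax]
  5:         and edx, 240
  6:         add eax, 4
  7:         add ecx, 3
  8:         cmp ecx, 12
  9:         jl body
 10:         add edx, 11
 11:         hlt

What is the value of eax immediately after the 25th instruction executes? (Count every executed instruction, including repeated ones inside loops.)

116

edx=0
ecx=0
eax=100
edx=M[100]=9
edx=9&240=0
eax=100+4=104
ecx=0+3=3
cmp ecx, 12  (cmp 3,12)
jl body: taken
edx=M[104]=11
edx=11&240=0
eax=104+4=108
ecx=3+3=6
cmp ecx, 12  (cmp 6,12)
jl body: taken
edx=M[108]=0
edx=0&240=0
eax=108+4=112
ecx=6+3=9
cmp ecx, 12  (cmp 9,12)
jl body: taken
edx=M[112]=21
edx=21&240=16
eax=112+4=116
ecx=9+3=12
After step 25: eax = 116.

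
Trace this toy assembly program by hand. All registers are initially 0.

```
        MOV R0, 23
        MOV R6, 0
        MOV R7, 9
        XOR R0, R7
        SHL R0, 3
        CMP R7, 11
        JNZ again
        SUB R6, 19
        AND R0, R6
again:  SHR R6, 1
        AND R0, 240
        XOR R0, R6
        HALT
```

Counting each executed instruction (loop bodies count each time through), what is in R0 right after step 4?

30

after MOV R0, 23: R0=23
after MOV R6, 0: R6=0
after MOV R7, 9: R7=9
after XOR R0, R7: R0=23^9=30
After step 4: R0 = 30.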